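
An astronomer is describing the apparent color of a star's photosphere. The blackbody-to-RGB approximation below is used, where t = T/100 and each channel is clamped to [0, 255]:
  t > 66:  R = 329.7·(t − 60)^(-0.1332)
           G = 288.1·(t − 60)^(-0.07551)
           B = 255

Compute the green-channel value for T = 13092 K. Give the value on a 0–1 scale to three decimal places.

t = 13092/100 = 130.92; the t > 66 branch applies.
G = 288.1·(130.92 − 60)^(-0.07551) = 288.1·70.92^(-0.07551) = 288.1·0.72485 = 208.829.
On a 0–1 scale: 208.829/255 = 0.8189 → 0.819.

0.819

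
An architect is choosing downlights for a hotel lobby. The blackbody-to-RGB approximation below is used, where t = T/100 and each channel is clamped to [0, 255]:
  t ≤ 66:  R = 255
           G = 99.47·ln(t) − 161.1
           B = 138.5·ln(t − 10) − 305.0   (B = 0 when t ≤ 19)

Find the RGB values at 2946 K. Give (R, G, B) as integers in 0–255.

(255, 175, 106)

t = 2946/100 = 29.46; the t ≤ 66 branch applies.
R = 255 by definition for t ≤ 66.
G = 99.47·ln 29.46 − 161.1 = 99.47·3.3830 − 161.1 = 175.410.
B = 138.5·ln(29.46 − 10) − 305.0 = 138.5·ln 19.46 − 305.0 = 138.5·2.9684 − 305.0 = 106.118.
Rounded: (255, 175, 106).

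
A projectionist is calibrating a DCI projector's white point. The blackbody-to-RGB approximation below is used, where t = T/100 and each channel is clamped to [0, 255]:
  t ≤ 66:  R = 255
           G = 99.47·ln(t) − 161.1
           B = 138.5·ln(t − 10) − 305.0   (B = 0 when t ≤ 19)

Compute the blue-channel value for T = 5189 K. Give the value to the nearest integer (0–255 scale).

212

t = 5189/100 = 51.89; the t ≤ 66 branch applies.
B = 138.5·ln(51.89 − 10) − 305.0 = 138.5·ln 41.89 − 305.0 = 138.5·3.7350 − 305.0 = 212.304.
Rounded: 212.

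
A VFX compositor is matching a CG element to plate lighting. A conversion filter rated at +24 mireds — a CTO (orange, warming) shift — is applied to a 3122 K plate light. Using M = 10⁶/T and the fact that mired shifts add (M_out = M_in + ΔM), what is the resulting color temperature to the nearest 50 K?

M_in = 10⁶/3122 = 320.31 mireds.
M_out = 320.31 + (+24) = 344.31 mireds.
T_out = 10⁶/344.31 = 2904.4 K → 2900 K.

2900 K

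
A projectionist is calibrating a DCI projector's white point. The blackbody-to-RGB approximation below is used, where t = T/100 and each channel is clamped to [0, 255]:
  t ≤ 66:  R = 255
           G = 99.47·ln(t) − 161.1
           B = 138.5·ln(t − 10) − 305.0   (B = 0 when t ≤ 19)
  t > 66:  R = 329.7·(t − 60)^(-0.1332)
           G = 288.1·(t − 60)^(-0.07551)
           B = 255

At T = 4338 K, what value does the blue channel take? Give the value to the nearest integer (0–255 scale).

t = 4338/100 = 43.38; the t ≤ 66 branch applies.
B = 138.5·ln(43.38 − 10) − 305.0 = 138.5·ln 33.38 − 305.0 = 138.5·3.5080 − 305.0 = 180.852.
Rounded: 181.

181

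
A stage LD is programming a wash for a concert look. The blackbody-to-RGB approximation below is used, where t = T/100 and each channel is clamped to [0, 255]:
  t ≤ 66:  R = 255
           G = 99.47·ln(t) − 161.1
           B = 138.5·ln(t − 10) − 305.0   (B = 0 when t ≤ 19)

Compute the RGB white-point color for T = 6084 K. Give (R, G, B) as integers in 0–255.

(255, 248, 239)

t = 6084/100 = 60.84; the t ≤ 66 branch applies.
R = 255 by definition for t ≤ 66.
G = 99.47·ln 60.84 − 161.1 = 99.47·4.1082 − 161.1 = 247.547.
B = 138.5·ln(60.84 − 10) − 305.0 = 138.5·ln 50.84 − 305.0 = 138.5·3.9287 − 305.0 = 239.123.
Rounded: (255, 248, 239).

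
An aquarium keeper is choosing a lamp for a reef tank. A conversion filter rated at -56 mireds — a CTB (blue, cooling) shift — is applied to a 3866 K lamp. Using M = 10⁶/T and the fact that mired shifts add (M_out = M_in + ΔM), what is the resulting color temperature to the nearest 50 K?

4950 K

M_in = 10⁶/3866 = 258.67 mireds.
M_out = 258.67 + (-56) = 202.67 mireds.
T_out = 10⁶/202.67 = 4934.2 K → 4950 K.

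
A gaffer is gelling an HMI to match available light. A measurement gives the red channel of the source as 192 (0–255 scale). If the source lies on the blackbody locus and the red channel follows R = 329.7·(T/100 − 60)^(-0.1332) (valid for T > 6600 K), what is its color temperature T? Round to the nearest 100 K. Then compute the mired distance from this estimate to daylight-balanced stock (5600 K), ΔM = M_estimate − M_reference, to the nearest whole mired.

-94 mireds

(t − 60)^(-0.1332) = 192/329.7 = 0.58235.
t − 60 = 0.58235^(1/-0.1332) = 0.58235^(-7.508) = 57.929, so t = 117.929.
T = 100·t = 11793 K → 11800 K to the nearest 100 K.
M_estimate = 10⁶/11800 = 84.75; M_reference = 10⁶/5600 = 178.57.
ΔM = 84.75 − 178.57 = -93.83 → -94 mireds.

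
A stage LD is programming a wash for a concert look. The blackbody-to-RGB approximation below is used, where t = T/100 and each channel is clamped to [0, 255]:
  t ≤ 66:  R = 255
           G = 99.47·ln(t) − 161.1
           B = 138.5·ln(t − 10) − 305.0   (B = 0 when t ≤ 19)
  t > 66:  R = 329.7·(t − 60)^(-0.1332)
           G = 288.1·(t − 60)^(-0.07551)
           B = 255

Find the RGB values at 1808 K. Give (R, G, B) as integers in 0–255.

(255, 127, 0)

t = 1808/100 = 18.08; the t ≤ 66 branch applies.
R = 255 by definition for t ≤ 66.
G = 99.47·ln 18.08 − 161.1 = 99.47·2.8948 − 161.1 = 126.846.
t = 18.08 ≤ 19, so B = 0.
Rounded: (255, 127, 0).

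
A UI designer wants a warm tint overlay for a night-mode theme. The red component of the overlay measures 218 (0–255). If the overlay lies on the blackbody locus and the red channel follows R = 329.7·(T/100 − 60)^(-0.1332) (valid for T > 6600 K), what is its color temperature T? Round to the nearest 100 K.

(t − 60)^(-0.1332) = 218/329.7 = 0.66121.
t − 60 = 0.66121^(1/-0.1332) = 0.66121^(-7.508) = 22.326, so t = 82.326.
T = 100·t = 8233 K → 8200 K to the nearest 100 K.

8200 K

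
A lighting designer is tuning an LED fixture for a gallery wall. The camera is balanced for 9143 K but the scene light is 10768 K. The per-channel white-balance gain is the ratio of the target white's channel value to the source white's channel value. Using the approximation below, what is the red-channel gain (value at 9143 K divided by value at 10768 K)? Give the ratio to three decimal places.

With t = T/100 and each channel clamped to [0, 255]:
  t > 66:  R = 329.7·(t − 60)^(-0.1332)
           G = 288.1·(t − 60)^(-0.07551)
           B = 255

At 10768 K (t = 107.68):
  R = 329.7·(107.68 − 60)^(-0.1332) = 329.7·47.68^(-0.1332) = 329.7·0.59765 = 197.045.
At 9143 K (t = 91.43):
  R = 329.7·(91.43 − 60)^(-0.1332) = 329.7·31.43^(-0.1332) = 329.7·0.63176 = 208.292.
Gain = 208.292 / 197.045 = 1.0571 → 1.057.

1.057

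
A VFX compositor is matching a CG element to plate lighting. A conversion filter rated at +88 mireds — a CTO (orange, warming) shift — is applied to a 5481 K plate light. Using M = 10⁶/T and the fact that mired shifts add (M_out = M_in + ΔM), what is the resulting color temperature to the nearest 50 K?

3700 K

M_in = 10⁶/5481 = 182.45 mireds.
M_out = 182.45 + (+88) = 270.45 mireds.
T_out = 10⁶/270.45 = 3697.6 K → 3700 K.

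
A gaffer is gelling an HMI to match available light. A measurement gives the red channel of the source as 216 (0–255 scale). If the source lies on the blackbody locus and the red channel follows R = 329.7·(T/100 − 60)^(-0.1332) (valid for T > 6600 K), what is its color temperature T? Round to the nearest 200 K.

8400 K

(t − 60)^(-0.1332) = 216/329.7 = 0.65514.
t − 60 = 0.65514^(1/-0.1332) = 0.65514^(-7.508) = 23.926, so t = 83.926.
T = 100·t = 8393 K → 8400 K to the nearest 200 K.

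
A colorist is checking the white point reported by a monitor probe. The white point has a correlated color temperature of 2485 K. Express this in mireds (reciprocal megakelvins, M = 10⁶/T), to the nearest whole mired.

402 mireds

M = 10⁶ / 2485 = 402.414 → 402 mireds.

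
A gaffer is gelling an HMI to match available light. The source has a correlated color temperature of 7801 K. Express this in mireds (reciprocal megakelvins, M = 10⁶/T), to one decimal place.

128.2 mireds

M = 10⁶ / 7801 = 128.189 → 128.2 mireds.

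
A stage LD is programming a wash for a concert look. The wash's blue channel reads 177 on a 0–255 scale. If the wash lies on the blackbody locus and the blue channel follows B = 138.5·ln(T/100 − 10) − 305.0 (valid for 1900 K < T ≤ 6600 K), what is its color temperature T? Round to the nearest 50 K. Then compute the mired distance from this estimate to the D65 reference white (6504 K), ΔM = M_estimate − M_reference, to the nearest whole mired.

+82 mireds

ln(t − 10) = (177 + 305.0) / 138.5 = 3.4801.
t − 10 = e^3.4801 = 32.464, so t = 42.464.
T = 100·t = 4246 K → 4250 K to the nearest 50 K.
M_estimate = 10⁶/4250 = 235.29; M_reference = 10⁶/6504 = 153.75.
ΔM = 235.29 − 153.75 = 81.54 → +82 mireds.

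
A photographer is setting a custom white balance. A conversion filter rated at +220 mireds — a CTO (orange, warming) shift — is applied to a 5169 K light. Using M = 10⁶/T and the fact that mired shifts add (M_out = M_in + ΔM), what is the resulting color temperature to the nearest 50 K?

M_in = 10⁶/5169 = 193.46 mireds.
M_out = 193.46 + (+220) = 413.46 mireds.
T_out = 10⁶/413.46 = 2418.6 K → 2400 K.

2400 K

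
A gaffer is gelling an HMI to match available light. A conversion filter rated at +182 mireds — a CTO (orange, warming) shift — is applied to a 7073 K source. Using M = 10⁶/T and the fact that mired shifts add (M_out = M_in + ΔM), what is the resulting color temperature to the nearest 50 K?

3100 K

M_in = 10⁶/7073 = 141.38 mireds.
M_out = 141.38 + (+182) = 323.38 mireds.
T_out = 10⁶/323.38 = 3092.3 K → 3100 K.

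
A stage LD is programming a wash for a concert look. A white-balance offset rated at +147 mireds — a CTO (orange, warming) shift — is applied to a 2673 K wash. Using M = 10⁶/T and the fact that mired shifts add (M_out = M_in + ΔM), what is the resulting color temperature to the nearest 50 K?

1900 K

M_in = 10⁶/2673 = 374.11 mireds.
M_out = 374.11 + (+147) = 521.11 mireds.
T_out = 10⁶/521.11 = 1919.0 K → 1900 K.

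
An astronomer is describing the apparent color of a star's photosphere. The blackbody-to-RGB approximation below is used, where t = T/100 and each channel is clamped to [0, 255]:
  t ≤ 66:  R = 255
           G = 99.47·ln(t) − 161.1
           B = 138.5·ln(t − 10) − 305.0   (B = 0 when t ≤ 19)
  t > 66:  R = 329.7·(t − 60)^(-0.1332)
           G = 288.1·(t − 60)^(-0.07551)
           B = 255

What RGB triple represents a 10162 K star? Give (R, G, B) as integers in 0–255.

t = 10162/100 = 101.62; the t > 66 branch applies.
R = 329.7·(101.62 − 60)^(-0.1332) = 329.7·41.62^(-0.1332) = 329.7·0.60857 = 200.645.
G = 288.1·(101.62 − 60)^(-0.07551) = 288.1·41.62^(-0.07551) = 288.1·0.75462 = 217.405.
B = 255 by definition for t > 66.
Rounded: (201, 217, 255).

(201, 217, 255)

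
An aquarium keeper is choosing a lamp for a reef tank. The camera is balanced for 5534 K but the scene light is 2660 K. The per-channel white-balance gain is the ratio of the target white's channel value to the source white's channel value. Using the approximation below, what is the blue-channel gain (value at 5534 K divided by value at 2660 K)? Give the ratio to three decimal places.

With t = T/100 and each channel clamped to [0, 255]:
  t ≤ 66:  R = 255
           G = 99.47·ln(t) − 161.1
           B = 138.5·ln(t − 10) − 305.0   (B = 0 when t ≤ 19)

2.655

At 2660 K (t = 26.6):
  B = 138.5·ln(26.6 − 10) − 305.0 = 138.5·ln 16.6 − 305.0 = 138.5·2.8094 − 305.0 = 84.102.
At 5534 K (t = 55.34):
  B = 138.5·ln(55.34 − 10) − 305.0 = 138.5·ln 45.34 − 305.0 = 138.5·3.8142 − 305.0 = 223.265.
Gain = 223.265 / 84.102 = 2.6547 → 2.655.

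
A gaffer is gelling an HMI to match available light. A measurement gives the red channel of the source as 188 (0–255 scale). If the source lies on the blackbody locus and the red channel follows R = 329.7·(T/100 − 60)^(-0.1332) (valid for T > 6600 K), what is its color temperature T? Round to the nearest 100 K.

12800 K

(t − 60)^(-0.1332) = 188/329.7 = 0.57022.
t − 60 = 0.57022^(1/-0.1332) = 0.57022^(-7.508) = 67.848, so t = 127.848.
T = 100·t = 12785 K → 12800 K to the nearest 100 K.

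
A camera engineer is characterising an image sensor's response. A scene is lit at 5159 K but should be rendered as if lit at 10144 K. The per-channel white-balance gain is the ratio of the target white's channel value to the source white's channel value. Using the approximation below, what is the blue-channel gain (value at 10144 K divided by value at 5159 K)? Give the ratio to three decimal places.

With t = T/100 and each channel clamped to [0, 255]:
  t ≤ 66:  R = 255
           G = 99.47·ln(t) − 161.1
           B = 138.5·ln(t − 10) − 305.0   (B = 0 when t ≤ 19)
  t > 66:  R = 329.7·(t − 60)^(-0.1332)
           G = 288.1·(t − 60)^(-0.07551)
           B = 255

At 5159 K (t = 51.59):
  B = 138.5·ln(51.59 − 10) − 305.0 = 138.5·ln 41.59 − 305.0 = 138.5·3.7279 − 305.0 = 211.309.
At 10144 K (t = 101.44):
  B = 255 by definition for t > 66.
Gain = 255.000 / 211.309 = 1.2068 → 1.207.

1.207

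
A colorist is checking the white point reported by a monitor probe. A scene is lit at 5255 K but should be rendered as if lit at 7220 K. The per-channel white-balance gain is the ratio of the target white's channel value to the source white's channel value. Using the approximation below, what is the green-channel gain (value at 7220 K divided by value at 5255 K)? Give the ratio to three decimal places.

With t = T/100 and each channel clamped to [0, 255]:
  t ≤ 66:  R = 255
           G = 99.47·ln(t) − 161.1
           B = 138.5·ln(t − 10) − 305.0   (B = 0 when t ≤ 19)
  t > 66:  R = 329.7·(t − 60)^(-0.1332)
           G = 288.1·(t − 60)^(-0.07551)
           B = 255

1.024

At 5255 K (t = 52.55):
  G = 99.47·ln 52.55 − 161.1 = 99.47·3.9618 − 161.1 = 232.977.
At 7220 K (t = 72.2):
  G = 288.1·(72.2 − 60)^(-0.07551) = 288.1·12.2^(-0.07551) = 288.1·0.82788 = 238.513.
Gain = 238.513 / 232.977 = 1.0238 → 1.024.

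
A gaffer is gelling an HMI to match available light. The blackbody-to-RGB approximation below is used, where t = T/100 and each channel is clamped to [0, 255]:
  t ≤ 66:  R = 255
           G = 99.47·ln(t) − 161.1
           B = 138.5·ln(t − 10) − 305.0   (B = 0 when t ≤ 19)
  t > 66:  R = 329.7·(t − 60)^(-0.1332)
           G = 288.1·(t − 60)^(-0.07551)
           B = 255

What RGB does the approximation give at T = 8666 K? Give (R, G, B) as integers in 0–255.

t = 8666/100 = 86.66; the t > 66 branch applies.
R = 329.7·(86.66 − 60)^(-0.1332) = 329.7·26.66^(-0.1332) = 329.7·0.64577 = 212.909.
G = 288.1·(86.66 − 60)^(-0.07551) = 288.1·26.66^(-0.07551) = 288.1·0.78043 = 224.842.
B = 255 by definition for t > 66.
Rounded: (213, 225, 255).

(213, 225, 255)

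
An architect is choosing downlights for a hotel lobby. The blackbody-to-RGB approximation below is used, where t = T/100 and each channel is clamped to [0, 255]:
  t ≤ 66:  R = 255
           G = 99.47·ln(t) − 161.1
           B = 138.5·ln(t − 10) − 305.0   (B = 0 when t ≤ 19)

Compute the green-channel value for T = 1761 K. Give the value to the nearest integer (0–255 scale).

t = 1761/100 = 17.61; the t ≤ 66 branch applies.
G = 99.47·ln 17.61 − 161.1 = 99.47·2.8685 − 161.1 = 124.226.
Rounded: 124.

124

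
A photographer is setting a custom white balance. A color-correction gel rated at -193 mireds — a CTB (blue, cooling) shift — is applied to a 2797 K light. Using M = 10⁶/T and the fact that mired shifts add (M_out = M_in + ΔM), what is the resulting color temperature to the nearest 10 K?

M_in = 10⁶/2797 = 357.53 mireds.
M_out = 357.53 + (-193) = 164.53 mireds.
T_out = 10⁶/164.53 = 6078.1 K → 6080 K.

6080 K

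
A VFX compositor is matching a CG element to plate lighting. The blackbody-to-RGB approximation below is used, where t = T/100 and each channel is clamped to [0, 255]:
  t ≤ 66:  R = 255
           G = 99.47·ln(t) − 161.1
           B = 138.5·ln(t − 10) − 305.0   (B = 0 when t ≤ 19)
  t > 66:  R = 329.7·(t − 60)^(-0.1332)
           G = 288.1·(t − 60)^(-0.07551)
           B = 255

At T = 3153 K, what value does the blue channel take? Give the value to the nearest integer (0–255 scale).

t = 3153/100 = 31.53; the t ≤ 66 branch applies.
B = 138.5·ln(31.53 − 10) − 305.0 = 138.5·ln 21.53 − 305.0 = 138.5·3.0694 − 305.0 = 120.118.
Rounded: 120.

120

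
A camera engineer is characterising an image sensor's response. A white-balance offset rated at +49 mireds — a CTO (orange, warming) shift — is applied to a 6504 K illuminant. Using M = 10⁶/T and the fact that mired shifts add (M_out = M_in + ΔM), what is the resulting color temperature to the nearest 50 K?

M_in = 10⁶/6504 = 153.75 mireds.
M_out = 153.75 + (+49) = 202.75 mireds.
T_out = 10⁶/202.75 = 4932.1 K → 4950 K.

4950 K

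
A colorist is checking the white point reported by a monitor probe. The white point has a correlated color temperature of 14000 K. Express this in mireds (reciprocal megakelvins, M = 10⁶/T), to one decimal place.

M = 10⁶ / 14000 = 71.429 → 71.4 mireds.

71.4 mireds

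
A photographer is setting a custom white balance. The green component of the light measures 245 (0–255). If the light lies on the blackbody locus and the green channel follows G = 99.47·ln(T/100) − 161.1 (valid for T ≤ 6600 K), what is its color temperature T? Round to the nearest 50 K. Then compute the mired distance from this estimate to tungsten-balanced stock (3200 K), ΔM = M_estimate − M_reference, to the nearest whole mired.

-144 mireds

ln t = (245 + 161.1) / 99.47 = 4.0826.
t = e^4.0826 = 59.302.
T = 100·t = 5930 K → 5950 K to the nearest 50 K.
M_estimate = 10⁶/5950 = 168.07; M_reference = 10⁶/3200 = 312.50.
ΔM = 168.07 − 312.50 = -144.43 → -144 mireds.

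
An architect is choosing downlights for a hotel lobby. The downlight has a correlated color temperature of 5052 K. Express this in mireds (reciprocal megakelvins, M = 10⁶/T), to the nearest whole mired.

M = 10⁶ / 5052 = 197.941 → 198 mireds.

198 mireds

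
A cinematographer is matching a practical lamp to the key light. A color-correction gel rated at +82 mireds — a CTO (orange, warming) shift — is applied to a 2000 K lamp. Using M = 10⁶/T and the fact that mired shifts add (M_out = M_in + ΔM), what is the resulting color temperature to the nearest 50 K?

M_in = 10⁶/2000 = 500.00 mireds.
M_out = 500.00 + (+82) = 582.00 mireds.
T_out = 10⁶/582.00 = 1718.2 K → 1700 K.

1700 K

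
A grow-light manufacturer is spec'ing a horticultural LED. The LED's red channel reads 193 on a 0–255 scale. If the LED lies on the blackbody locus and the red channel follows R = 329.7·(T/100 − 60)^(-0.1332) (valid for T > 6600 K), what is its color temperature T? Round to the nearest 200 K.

11600 K

(t − 60)^(-0.1332) = 193/329.7 = 0.58538.
t − 60 = 0.58538^(1/-0.1332) = 0.58538^(-7.508) = 55.713, so t = 115.713.
T = 100·t = 11571 K → 11600 K to the nearest 200 K.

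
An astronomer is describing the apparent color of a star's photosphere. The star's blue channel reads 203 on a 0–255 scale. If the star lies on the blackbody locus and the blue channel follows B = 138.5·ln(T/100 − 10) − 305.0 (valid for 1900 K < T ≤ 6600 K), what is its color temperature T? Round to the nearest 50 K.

4900 K

ln(t − 10) = (203 + 305.0) / 138.5 = 3.6679.
t − 10 = e^3.6679 = 39.168, so t = 49.168.
T = 100·t = 4917 K → 4900 K to the nearest 50 K.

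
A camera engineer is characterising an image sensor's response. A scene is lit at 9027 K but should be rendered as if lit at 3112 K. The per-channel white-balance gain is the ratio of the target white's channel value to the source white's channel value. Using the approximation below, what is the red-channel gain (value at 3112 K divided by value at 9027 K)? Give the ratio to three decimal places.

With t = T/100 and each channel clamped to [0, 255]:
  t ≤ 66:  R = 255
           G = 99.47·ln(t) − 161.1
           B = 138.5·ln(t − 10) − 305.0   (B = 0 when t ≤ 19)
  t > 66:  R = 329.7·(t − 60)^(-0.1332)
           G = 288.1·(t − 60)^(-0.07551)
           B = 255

At 9027 K (t = 90.27):
  R = 329.7·(90.27 − 60)^(-0.1332) = 329.7·30.27^(-0.1332) = 329.7·0.63493 = 209.338.
At 3112 K (t = 31.12):
  R = 255 by definition for t ≤ 66.
Gain = 255.000 / 209.338 = 1.2181 → 1.218.

1.218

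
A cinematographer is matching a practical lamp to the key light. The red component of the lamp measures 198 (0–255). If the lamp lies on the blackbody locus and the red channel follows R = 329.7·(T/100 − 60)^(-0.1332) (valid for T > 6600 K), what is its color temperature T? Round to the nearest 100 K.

10600 K

(t − 60)^(-0.1332) = 198/329.7 = 0.60055.
t − 60 = 0.60055^(1/-0.1332) = 0.60055^(-7.508) = 45.980, so t = 105.980.
T = 100·t = 10598 K → 10600 K to the nearest 100 K.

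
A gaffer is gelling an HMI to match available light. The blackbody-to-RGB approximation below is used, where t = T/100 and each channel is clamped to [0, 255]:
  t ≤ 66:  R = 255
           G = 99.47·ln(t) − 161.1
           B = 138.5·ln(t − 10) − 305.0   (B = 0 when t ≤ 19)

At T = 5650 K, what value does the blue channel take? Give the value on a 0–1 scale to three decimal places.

t = 5650/100 = 56.5; the t ≤ 66 branch applies.
B = 138.5·ln(56.5 − 10) − 305.0 = 138.5·ln 46.5 − 305.0 = 138.5·3.8395 − 305.0 = 226.764.
On a 0–1 scale: 226.764/255 = 0.8893 → 0.889.

0.889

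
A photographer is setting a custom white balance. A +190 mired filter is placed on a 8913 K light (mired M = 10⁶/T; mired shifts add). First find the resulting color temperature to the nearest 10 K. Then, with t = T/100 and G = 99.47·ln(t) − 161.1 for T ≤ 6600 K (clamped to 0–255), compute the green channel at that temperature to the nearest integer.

187

M_in = 10⁶/8913 = 112.20; M_out = 112.20 + (+190) = 302.20.
T_out = 10⁶/302.20 = 3309.1 K → 3310 K; t = 33.1.
G = 99.47·ln 33.1 − 161.1 = 99.47·3.4995 − 161.1 = 186.999.
Rounded: 187.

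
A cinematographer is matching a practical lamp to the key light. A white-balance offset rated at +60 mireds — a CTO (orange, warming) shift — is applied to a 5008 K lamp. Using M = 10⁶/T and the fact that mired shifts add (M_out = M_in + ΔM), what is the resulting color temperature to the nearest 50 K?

3850 K

M_in = 10⁶/5008 = 199.68 mireds.
M_out = 199.68 + (+60) = 259.68 mireds.
T_out = 10⁶/259.68 = 3850.9 K → 3850 K.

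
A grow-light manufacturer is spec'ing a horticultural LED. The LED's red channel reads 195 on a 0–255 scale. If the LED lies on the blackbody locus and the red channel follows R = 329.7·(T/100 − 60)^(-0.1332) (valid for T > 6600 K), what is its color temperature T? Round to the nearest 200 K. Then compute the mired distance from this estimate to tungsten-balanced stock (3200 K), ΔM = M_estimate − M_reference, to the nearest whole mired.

-223 mireds

(t − 60)^(-0.1332) = 195/329.7 = 0.59145.
t − 60 = 0.59145^(1/-0.1332) = 0.59145^(-7.508) = 51.564, so t = 111.564.
T = 100·t = 11156 K → 11200 K to the nearest 200 K.
M_estimate = 10⁶/11200 = 89.29; M_reference = 10⁶/3200 = 312.50.
ΔM = 89.29 − 312.50 = -223.21 → -223 mireds.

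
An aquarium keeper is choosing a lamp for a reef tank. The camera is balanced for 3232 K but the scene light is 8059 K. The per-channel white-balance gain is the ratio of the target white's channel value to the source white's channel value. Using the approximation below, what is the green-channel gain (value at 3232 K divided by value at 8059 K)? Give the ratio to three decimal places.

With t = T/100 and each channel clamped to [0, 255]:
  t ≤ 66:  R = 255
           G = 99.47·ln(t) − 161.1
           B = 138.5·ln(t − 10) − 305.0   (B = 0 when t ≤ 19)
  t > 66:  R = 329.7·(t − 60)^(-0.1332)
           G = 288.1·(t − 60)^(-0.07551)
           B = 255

At 8059 K (t = 80.59):
  G = 288.1·(80.59 − 60)^(-0.07551) = 288.1·20.59^(-0.07551) = 288.1·0.79580 = 229.271.
At 3232 K (t = 32.32):
  G = 99.47·ln 32.32 − 161.1 = 99.47·3.4757 − 161.1 = 184.627.
Gain = 184.627 / 229.271 = 0.8053 → 0.805.

0.805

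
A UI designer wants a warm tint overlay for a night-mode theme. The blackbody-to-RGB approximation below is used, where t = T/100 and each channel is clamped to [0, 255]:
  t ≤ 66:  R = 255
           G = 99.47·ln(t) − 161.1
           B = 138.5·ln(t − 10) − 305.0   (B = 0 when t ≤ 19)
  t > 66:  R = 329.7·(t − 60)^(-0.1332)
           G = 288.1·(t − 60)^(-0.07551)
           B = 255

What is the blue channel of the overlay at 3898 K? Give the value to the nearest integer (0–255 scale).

161

t = 3898/100 = 38.98; the t ≤ 66 branch applies.
B = 138.5·ln(38.98 − 10) − 305.0 = 138.5·ln 28.98 − 305.0 = 138.5·3.3666 − 305.0 = 161.275.
Rounded: 161.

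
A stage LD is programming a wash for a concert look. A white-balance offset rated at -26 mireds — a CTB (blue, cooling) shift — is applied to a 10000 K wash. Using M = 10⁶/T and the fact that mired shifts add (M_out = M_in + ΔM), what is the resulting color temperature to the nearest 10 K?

M_in = 10⁶/10000 = 100.00 mireds.
M_out = 100.00 + (-26) = 74.00 mireds.
T_out = 10⁶/74.00 = 13513.5 K → 13510 K.

13510 K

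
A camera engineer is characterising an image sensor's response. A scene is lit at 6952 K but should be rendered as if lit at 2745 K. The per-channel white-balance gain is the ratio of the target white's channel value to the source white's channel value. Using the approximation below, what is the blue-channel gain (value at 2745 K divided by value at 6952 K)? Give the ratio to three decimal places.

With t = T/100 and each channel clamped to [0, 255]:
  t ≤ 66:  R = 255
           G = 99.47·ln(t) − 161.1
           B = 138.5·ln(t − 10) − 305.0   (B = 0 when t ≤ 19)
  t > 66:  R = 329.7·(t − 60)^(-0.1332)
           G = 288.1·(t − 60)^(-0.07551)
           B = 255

At 6952 K (t = 69.52):
  B = 255 by definition for t > 66.
At 2745 K (t = 27.45):
  B = 138.5·ln(27.45 − 10) − 305.0 = 138.5·ln 17.45 − 305.0 = 138.5·2.8593 − 305.0 = 91.019.
Gain = 91.019 / 255.000 = 0.3569 → 0.357.

0.357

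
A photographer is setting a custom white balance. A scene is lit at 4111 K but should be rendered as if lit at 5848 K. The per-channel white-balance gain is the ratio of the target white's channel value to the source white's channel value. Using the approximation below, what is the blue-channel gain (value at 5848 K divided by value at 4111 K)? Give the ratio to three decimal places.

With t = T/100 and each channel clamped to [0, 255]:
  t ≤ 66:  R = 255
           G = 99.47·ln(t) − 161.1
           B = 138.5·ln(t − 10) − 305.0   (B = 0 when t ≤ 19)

At 4111 K (t = 41.11):
  B = 138.5·ln(41.11 − 10) − 305.0 = 138.5·ln 31.11 − 305.0 = 138.5·3.4375 − 305.0 = 171.098.
At 5848 K (t = 58.48):
  B = 138.5·ln(58.48 − 10) − 305.0 = 138.5·ln 48.48 − 305.0 = 138.5·3.8812 − 305.0 = 232.539.
Gain = 232.539 / 171.098 = 1.3591 → 1.359.

1.359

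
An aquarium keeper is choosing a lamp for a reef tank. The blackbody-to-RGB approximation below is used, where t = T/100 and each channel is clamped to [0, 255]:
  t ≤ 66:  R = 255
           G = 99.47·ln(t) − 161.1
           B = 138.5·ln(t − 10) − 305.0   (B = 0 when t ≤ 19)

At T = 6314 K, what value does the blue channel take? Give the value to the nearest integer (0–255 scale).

245

t = 6314/100 = 63.14; the t ≤ 66 branch applies.
B = 138.5·ln(63.14 − 10) − 305.0 = 138.5·ln 53.14 − 305.0 = 138.5·3.9729 − 305.0 = 245.251.
Rounded: 245.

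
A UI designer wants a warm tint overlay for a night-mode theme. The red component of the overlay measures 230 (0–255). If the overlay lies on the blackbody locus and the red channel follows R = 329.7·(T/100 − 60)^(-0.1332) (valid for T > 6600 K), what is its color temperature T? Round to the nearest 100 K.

(t − 60)^(-0.1332) = 230/329.7 = 0.69760.
t − 60 = 0.69760^(1/-0.1332) = 0.69760^(-7.508) = 14.932, so t = 74.932.
T = 100·t = 7493 K → 7500 K to the nearest 100 K.

7500 K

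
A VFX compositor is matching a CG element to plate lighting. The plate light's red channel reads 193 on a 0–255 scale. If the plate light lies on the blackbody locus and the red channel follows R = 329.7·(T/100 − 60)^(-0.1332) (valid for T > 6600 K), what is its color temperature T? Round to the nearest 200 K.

11600 K

(t − 60)^(-0.1332) = 193/329.7 = 0.58538.
t − 60 = 0.58538^(1/-0.1332) = 0.58538^(-7.508) = 55.713, so t = 115.713.
T = 100·t = 11571 K → 11600 K to the nearest 200 K.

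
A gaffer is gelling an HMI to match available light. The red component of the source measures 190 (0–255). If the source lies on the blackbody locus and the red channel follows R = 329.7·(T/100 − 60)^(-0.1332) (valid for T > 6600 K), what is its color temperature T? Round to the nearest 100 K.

(t − 60)^(-0.1332) = 190/329.7 = 0.57628.
t − 60 = 0.57628^(1/-0.1332) = 0.57628^(-7.508) = 62.667, so t = 122.667.
T = 100·t = 12267 K → 12300 K to the nearest 100 K.

12300 K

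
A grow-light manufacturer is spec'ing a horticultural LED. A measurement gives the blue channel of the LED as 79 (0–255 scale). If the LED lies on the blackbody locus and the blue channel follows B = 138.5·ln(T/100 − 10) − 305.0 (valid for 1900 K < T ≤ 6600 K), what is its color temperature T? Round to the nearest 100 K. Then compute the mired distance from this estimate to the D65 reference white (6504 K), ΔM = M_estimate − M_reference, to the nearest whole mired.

+231 mireds

ln(t − 10) = (79 + 305.0) / 138.5 = 2.7726.
t − 10 = e^2.7726 = 16.000, so t = 26.000.
T = 100·t = 2600 K → 2600 K to the nearest 100 K.
M_estimate = 10⁶/2600 = 384.62; M_reference = 10⁶/6504 = 153.75.
ΔM = 384.62 − 153.75 = 230.86 → +231 mireds.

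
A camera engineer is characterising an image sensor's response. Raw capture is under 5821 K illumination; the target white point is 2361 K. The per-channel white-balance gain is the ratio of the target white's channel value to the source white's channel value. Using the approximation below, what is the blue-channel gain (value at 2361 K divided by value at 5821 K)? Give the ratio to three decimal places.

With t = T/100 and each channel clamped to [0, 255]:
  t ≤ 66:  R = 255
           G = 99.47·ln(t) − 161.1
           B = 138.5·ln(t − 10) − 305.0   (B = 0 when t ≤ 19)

At 5821 K (t = 58.21):
  B = 138.5·ln(58.21 − 10) − 305.0 = 138.5·ln 48.21 − 305.0 = 138.5·3.8756 − 305.0 = 231.766.
At 2361 K (t = 23.61):
  B = 138.5·ln(23.61 − 10) − 305.0 = 138.5·ln 13.61 − 305.0 = 138.5·2.6108 − 305.0 = 56.596.
Gain = 56.596 / 231.766 = 0.2442 → 0.244.

0.244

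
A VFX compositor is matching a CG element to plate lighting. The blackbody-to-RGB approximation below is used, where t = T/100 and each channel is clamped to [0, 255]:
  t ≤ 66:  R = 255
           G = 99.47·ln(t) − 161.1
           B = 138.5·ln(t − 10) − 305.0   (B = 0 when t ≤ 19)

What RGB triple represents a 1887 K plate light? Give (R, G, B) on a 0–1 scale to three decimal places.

t = 1887/100 = 18.87; the t ≤ 66 branch applies.
R = 255 by definition for t ≤ 66.
G = 99.47·ln 18.87 − 161.1 = 99.47·2.9376 − 161.1 = 131.100.
t = 18.87 ≤ 19, so B = 0.
Dividing each by 255: (1.0000, 0.5141, 0.0000) → (1.000, 0.514, 0.000).

(1.000, 0.514, 0.000)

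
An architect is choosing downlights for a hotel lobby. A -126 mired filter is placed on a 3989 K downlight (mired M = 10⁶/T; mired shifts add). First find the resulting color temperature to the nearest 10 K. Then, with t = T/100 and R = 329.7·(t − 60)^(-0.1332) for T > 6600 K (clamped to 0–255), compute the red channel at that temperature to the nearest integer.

M_in = 10⁶/3989 = 250.69; M_out = 250.69 + (-126) = 124.69.
T_out = 10⁶/124.69 = 8019.9 K → 8020 K; t = 80.2.
R = 329.7·(80.2 − 60)^(-0.1332) = 329.7·20.2^(-0.1332) = 329.7·0.67008 = 220.926.
Rounded: 221.

221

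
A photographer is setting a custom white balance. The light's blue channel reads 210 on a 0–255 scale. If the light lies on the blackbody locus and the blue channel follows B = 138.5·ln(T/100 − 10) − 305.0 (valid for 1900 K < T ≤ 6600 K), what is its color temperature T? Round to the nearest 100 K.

ln(t − 10) = (210 + 305.0) / 138.5 = 3.7184.
t − 10 = e^3.7184 = 41.199, so t = 51.199.
T = 100·t = 5120 K → 5100 K to the nearest 100 K.

5100 K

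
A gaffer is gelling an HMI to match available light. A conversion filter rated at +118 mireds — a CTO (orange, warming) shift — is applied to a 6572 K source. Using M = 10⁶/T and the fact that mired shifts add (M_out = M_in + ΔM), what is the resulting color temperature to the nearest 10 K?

3700 K

M_in = 10⁶/6572 = 152.16 mireds.
M_out = 152.16 + (+118) = 270.16 mireds.
T_out = 10⁶/270.16 = 3701.5 K → 3700 K.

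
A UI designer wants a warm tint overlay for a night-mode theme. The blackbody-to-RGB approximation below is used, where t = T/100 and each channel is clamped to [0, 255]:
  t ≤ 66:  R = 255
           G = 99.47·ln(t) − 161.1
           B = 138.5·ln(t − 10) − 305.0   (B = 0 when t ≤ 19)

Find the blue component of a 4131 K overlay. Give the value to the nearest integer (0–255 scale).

t = 4131/100 = 41.31; the t ≤ 66 branch applies.
B = 138.5·ln(41.31 − 10) − 305.0 = 138.5·ln 31.31 − 305.0 = 138.5·3.4439 − 305.0 = 171.985.
Rounded: 172.

172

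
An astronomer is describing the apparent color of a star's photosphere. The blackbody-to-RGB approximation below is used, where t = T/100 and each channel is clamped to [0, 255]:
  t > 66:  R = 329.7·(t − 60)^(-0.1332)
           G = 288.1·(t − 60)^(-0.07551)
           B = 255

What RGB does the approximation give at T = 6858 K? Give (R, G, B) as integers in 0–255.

t = 6858/100 = 68.58; the t > 66 branch applies.
R = 329.7·(68.58 − 60)^(-0.1332) = 329.7·8.58^(-0.1332) = 329.7·0.75103 = 247.616.
G = 288.1·(68.58 − 60)^(-0.07551) = 288.1·8.58^(-0.07551) = 288.1·0.85018 = 244.938.
B = 255 by definition for t > 66.
Rounded: (248, 245, 255).

(248, 245, 255)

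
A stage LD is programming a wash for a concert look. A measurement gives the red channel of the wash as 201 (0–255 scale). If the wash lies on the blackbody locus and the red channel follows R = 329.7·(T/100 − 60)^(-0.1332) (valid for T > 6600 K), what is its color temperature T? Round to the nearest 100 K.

(t − 60)^(-0.1332) = 201/329.7 = 0.60965.
t − 60 = 0.60965^(1/-0.1332) = 0.60965^(-7.508) = 41.071, so t = 101.071.
T = 100·t = 10107 K → 10100 K to the nearest 100 K.

10100 K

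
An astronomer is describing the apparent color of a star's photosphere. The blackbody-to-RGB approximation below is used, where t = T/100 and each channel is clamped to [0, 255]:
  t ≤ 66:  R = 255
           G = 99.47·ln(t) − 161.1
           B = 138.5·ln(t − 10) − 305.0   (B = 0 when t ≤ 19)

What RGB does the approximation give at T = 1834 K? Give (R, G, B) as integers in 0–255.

(255, 128, 0)

t = 1834/100 = 18.34; the t ≤ 66 branch applies.
R = 255 by definition for t ≤ 66.
G = 99.47·ln 18.34 − 161.1 = 99.47·2.9091 − 161.1 = 128.267.
t = 18.34 ≤ 19, so B = 0.
Rounded: (255, 128, 0).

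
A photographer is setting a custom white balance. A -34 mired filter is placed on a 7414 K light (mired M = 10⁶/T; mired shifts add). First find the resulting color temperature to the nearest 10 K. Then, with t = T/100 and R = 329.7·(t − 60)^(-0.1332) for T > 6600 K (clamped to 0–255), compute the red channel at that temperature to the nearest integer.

M_in = 10⁶/7414 = 134.88; M_out = 134.88 + (-34) = 100.88.
T_out = 10⁶/100.88 = 9912.8 K → 9910 K; t = 99.1.
R = 329.7·(99.1 − 60)^(-0.1332) = 329.7·39.1^(-0.1332) = 329.7·0.61365 = 202.321.
Rounded: 202.

202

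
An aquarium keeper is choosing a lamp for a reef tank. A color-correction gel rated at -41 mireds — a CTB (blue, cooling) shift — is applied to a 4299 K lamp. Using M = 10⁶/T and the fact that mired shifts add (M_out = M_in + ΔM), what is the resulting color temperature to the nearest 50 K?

5200 K

M_in = 10⁶/4299 = 232.61 mireds.
M_out = 232.61 + (-41) = 191.61 mireds.
T_out = 10⁶/191.61 = 5218.9 K → 5200 K.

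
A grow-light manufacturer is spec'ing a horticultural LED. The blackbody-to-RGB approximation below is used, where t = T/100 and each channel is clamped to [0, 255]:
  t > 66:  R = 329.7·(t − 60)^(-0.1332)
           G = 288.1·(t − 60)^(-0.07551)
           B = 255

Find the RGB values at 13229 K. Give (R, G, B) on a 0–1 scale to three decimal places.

t = 13229/100 = 132.29; the t > 66 branch applies.
R = 329.7·(132.29 − 60)^(-0.1332) = 329.7·72.29^(-0.1332) = 329.7·0.56542 = 186.419.
G = 288.1·(132.29 − 60)^(-0.07551) = 288.1·72.29^(-0.07551) = 288.1·0.72380 = 208.528.
B = 255 by definition for t > 66.
Dividing each by 255: (0.7311, 0.8178, 1.0000) → (0.731, 0.818, 1.000).

(0.731, 0.818, 1.000)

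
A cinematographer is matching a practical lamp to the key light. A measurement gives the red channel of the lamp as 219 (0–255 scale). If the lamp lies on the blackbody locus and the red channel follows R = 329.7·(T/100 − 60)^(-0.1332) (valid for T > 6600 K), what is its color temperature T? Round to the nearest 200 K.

8200 K

(t − 60)^(-0.1332) = 219/329.7 = 0.66424.
t − 60 = 0.66424^(1/-0.1332) = 0.66424^(-7.508) = 21.572, so t = 81.572.
T = 100·t = 8157 K → 8200 K to the nearest 200 K.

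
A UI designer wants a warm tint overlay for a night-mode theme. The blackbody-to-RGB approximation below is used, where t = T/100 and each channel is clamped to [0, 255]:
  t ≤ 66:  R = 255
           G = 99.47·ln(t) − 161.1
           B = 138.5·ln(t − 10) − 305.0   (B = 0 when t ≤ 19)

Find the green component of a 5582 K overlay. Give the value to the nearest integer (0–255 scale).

t = 5582/100 = 55.82; the t ≤ 66 branch applies.
G = 99.47·ln 55.82 − 161.1 = 99.47·4.0221 − 161.1 = 238.981.
Rounded: 239.

239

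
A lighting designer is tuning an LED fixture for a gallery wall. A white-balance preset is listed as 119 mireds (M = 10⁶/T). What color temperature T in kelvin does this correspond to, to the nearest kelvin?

T = 10⁶ / 119 = 8403.36 K → 8403 K.

8403 K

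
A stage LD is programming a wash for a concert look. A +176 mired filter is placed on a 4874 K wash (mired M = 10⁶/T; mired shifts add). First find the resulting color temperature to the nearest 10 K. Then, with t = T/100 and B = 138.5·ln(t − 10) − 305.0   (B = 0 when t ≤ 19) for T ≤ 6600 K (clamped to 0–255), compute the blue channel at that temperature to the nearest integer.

M_in = 10⁶/4874 = 205.17; M_out = 205.17 + (+176) = 381.17.
T_out = 10⁶/381.17 = 2623.5 K → 2620 K; t = 26.2.
B = 138.5·ln(26.2 − 10) − 305.0 = 138.5·ln 16.2 − 305.0 = 138.5·2.7850 − 305.0 = 80.724.
Rounded: 81.

81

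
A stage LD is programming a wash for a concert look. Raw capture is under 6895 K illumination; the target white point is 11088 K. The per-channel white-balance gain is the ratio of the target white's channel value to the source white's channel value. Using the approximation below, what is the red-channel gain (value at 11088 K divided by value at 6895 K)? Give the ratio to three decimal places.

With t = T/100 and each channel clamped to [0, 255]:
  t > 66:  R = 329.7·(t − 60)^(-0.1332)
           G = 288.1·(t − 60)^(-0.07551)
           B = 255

0.793

At 6895 K (t = 68.95):
  R = 329.7·(68.95 − 60)^(-0.1332) = 329.7·8.95^(-0.1332) = 329.7·0.74682 = 246.227.
At 11088 K (t = 110.88):
  R = 329.7·(110.88 − 60)^(-0.1332) = 329.7·50.88^(-0.1332) = 329.7·0.59250 = 195.347.
Gain = 195.347 / 246.227 = 0.7934 → 0.793.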